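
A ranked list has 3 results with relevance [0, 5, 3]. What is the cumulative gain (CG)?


Cumulative Gain = sum of relevance scores
Position 1: rel=0, running sum=0
Position 2: rel=5, running sum=5
Position 3: rel=3, running sum=8
CG = 8

8


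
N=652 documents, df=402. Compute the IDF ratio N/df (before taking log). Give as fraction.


IDF ratio = N / df
= 652 / 402
= 326/201

326/201


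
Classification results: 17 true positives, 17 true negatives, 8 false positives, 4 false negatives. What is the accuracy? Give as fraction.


Accuracy = (TP + TN) / (TP + TN + FP + FN)
TP + TN = 17 + 17 = 34
Total = 17 + 17 + 8 + 4 = 46
Accuracy = 34 / 46 = 17/23

17/23


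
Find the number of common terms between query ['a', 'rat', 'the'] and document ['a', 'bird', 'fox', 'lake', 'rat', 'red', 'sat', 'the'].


Query terms: ['a', 'rat', 'the']
Document terms: ['a', 'bird', 'fox', 'lake', 'rat', 'red', 'sat', 'the']
Common terms: ['a', 'rat', 'the']
Overlap count = 3

3


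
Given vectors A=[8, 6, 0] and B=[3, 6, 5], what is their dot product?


Dot product = sum of element-wise products
A[0]*B[0] = 8*3 = 24
A[1]*B[1] = 6*6 = 36
A[2]*B[2] = 0*5 = 0
Sum = 24 + 36 + 0 = 60

60


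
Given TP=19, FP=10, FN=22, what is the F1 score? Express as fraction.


F1 = 2 * P * R / (P + R)
P = TP/(TP+FP) = 19/29 = 19/29
R = TP/(TP+FN) = 19/41 = 19/41
2 * P * R = 2 * 19/29 * 19/41 = 722/1189
P + R = 19/29 + 19/41 = 1330/1189
F1 = 722/1189 / 1330/1189 = 19/35

19/35


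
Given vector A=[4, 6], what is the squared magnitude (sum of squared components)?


|A|^2 = sum of squared components
A[0]^2 = 4^2 = 16
A[1]^2 = 6^2 = 36
Sum = 16 + 36 = 52

52


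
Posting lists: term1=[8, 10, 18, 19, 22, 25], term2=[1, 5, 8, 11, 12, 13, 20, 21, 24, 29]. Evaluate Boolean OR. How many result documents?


Boolean OR: find union of posting lists
term1 docs: [8, 10, 18, 19, 22, 25]
term2 docs: [1, 5, 8, 11, 12, 13, 20, 21, 24, 29]
Union: [1, 5, 8, 10, 11, 12, 13, 18, 19, 20, 21, 22, 24, 25, 29]
|union| = 15

15


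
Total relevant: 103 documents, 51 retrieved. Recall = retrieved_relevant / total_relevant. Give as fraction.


Recall = retrieved_relevant / total_relevant
= 51 / 103
= 51 / (51 + 52)
= 51/103

51/103


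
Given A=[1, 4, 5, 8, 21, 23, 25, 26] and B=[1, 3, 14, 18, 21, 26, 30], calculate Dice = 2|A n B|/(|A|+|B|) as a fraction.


A intersect B = [1, 21, 26]
|A intersect B| = 3
|A| = 8, |B| = 7
Dice = 2*3 / (8+7)
= 6 / 15 = 2/5

2/5


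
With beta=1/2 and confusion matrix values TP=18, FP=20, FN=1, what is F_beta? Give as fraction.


P = TP/(TP+FP) = 18/38 = 9/19
R = TP/(TP+FN) = 18/19 = 18/19
beta^2 = 1/2^2 = 1/4
(1 + beta^2) = 5/4
Numerator = (1+beta^2)*P*R = 405/722
Denominator = beta^2*P + R = 9/76 + 18/19 = 81/76
F_beta = 10/19

10/19


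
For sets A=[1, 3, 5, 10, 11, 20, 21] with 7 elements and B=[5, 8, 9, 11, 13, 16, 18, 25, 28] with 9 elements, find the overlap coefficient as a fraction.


A intersect B = [5, 11]
|A intersect B| = 2
min(|A|, |B|) = min(7, 9) = 7
Overlap = 2 / 7 = 2/7

2/7


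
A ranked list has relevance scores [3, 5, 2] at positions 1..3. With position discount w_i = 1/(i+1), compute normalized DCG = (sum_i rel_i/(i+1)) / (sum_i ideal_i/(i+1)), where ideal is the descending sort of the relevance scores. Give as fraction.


Position discount weights w_i = 1/(i+1) for i=1..3:
Weights = [1/2, 1/3, 1/4]
Actual relevance: [3, 5, 2]
DCG = 3/2 + 5/3 + 2/4 = 11/3
Ideal relevance (sorted desc): [5, 3, 2]
Ideal DCG = 5/2 + 3/3 + 2/4 = 4
nDCG = DCG / ideal_DCG = 11/3 / 4 = 11/12

11/12


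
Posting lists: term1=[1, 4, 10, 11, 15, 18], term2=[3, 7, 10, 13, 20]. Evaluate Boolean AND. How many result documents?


Boolean AND: find intersection of posting lists
term1 docs: [1, 4, 10, 11, 15, 18]
term2 docs: [3, 7, 10, 13, 20]
Intersection: [10]
|intersection| = 1

1


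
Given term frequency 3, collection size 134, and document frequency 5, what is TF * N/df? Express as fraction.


TF * (N/df)
= 3 * (134/5)
= 3 * 134/5
= 402/5

402/5


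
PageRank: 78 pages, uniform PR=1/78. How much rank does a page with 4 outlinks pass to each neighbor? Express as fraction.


Initial PR = 1/78 = 1/78
Outlinks = 4
Contribution per link = PR / outlinks
= 1/78 / 4
= 1/312

1/312


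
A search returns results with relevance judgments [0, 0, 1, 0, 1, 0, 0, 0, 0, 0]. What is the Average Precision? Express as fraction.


Computing P@k for each relevant position:
Position 1: not relevant
Position 2: not relevant
Position 3: relevant, P@3 = 1/3 = 1/3
Position 4: not relevant
Position 5: relevant, P@5 = 2/5 = 2/5
Position 6: not relevant
Position 7: not relevant
Position 8: not relevant
Position 9: not relevant
Position 10: not relevant
Sum of P@k = 1/3 + 2/5 = 11/15
AP = 11/15 / 2 = 11/30

11/30


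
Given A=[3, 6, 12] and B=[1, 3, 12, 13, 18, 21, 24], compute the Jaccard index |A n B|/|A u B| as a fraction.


A intersect B = [3, 12]
|A intersect B| = 2
A union B = [1, 3, 6, 12, 13, 18, 21, 24]
|A union B| = 8
Jaccard = 2/8 = 1/4

1/4


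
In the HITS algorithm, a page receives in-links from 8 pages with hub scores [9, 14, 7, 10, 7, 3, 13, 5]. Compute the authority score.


Authority = sum of hub scores of in-linkers
In-link 1: hub score = 9
In-link 2: hub score = 14
In-link 3: hub score = 7
In-link 4: hub score = 10
In-link 5: hub score = 7
In-link 6: hub score = 3
In-link 7: hub score = 13
In-link 8: hub score = 5
Authority = 9 + 14 + 7 + 10 + 7 + 3 + 13 + 5 = 68

68


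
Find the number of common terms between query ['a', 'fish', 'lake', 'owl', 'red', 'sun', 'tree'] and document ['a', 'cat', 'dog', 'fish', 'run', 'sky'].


Query terms: ['a', 'fish', 'lake', 'owl', 'red', 'sun', 'tree']
Document terms: ['a', 'cat', 'dog', 'fish', 'run', 'sky']
Common terms: ['a', 'fish']
Overlap count = 2

2


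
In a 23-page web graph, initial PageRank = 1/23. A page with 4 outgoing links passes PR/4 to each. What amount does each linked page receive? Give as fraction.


Initial PR = 1/23 = 1/23
Outlinks = 4
Contribution per link = PR / outlinks
= 1/23 / 4
= 1/92

1/92


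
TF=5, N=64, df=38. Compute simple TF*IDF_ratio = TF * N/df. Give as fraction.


TF * (N/df)
= 5 * (64/38)
= 5 * 32/19
= 160/19

160/19


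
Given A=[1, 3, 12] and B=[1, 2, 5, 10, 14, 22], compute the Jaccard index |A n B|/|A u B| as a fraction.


A intersect B = [1]
|A intersect B| = 1
A union B = [1, 2, 3, 5, 10, 12, 14, 22]
|A union B| = 8
Jaccard = 1/8 = 1/8

1/8


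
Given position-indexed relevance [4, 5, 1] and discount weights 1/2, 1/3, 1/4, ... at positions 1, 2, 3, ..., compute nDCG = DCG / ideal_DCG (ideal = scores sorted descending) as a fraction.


Position discount weights w_i = 1/(i+1) for i=1..3:
Weights = [1/2, 1/3, 1/4]
Actual relevance: [4, 5, 1]
DCG = 4/2 + 5/3 + 1/4 = 47/12
Ideal relevance (sorted desc): [5, 4, 1]
Ideal DCG = 5/2 + 4/3 + 1/4 = 49/12
nDCG = DCG / ideal_DCG = 47/12 / 49/12 = 47/49

47/49


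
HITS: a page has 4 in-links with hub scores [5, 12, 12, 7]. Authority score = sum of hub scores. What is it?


Authority = sum of hub scores of in-linkers
In-link 1: hub score = 5
In-link 2: hub score = 12
In-link 3: hub score = 12
In-link 4: hub score = 7
Authority = 5 + 12 + 12 + 7 = 36

36


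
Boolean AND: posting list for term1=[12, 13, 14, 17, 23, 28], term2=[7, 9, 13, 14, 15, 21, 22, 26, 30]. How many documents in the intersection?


Boolean AND: find intersection of posting lists
term1 docs: [12, 13, 14, 17, 23, 28]
term2 docs: [7, 9, 13, 14, 15, 21, 22, 26, 30]
Intersection: [13, 14]
|intersection| = 2

2


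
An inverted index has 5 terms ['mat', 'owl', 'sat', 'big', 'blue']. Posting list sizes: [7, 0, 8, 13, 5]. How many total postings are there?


Summing posting list sizes:
'mat': 7 postings
'owl': 0 postings
'sat': 8 postings
'big': 13 postings
'blue': 5 postings
Total = 7 + 0 + 8 + 13 + 5 = 33

33


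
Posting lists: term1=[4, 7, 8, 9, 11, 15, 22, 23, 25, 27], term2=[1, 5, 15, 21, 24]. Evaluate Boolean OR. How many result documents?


Boolean OR: find union of posting lists
term1 docs: [4, 7, 8, 9, 11, 15, 22, 23, 25, 27]
term2 docs: [1, 5, 15, 21, 24]
Union: [1, 4, 5, 7, 8, 9, 11, 15, 21, 22, 23, 24, 25, 27]
|union| = 14

14


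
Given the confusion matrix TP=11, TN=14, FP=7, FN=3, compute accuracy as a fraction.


Accuracy = (TP + TN) / (TP + TN + FP + FN)
TP + TN = 11 + 14 = 25
Total = 11 + 14 + 7 + 3 = 35
Accuracy = 25 / 35 = 5/7

5/7


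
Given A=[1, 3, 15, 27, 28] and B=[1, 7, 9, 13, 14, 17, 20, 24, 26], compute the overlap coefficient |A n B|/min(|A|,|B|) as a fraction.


A intersect B = [1]
|A intersect B| = 1
min(|A|, |B|) = min(5, 9) = 5
Overlap = 1 / 5 = 1/5

1/5


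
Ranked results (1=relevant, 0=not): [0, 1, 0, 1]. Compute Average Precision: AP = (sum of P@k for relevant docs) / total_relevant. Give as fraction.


Computing P@k for each relevant position:
Position 1: not relevant
Position 2: relevant, P@2 = 1/2 = 1/2
Position 3: not relevant
Position 4: relevant, P@4 = 2/4 = 1/2
Sum of P@k = 1/2 + 1/2 = 1
AP = 1 / 2 = 1/2

1/2


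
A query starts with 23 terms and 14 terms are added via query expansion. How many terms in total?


Original terms: 23
Expansion terms: 14
Total = 23 + 14 = 37

37


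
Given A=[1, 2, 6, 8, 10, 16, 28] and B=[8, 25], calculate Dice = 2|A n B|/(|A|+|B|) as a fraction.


A intersect B = [8]
|A intersect B| = 1
|A| = 7, |B| = 2
Dice = 2*1 / (7+2)
= 2 / 9 = 2/9

2/9


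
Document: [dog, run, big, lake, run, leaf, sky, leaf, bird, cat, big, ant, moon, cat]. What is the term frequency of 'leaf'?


Document has 14 words
Scanning for 'leaf':
Found at positions: [5, 7]
Count = 2

2


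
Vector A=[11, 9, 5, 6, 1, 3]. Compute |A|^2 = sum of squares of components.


|A|^2 = sum of squared components
A[0]^2 = 11^2 = 121
A[1]^2 = 9^2 = 81
A[2]^2 = 5^2 = 25
A[3]^2 = 6^2 = 36
A[4]^2 = 1^2 = 1
A[5]^2 = 3^2 = 9
Sum = 121 + 81 + 25 + 36 + 1 + 9 = 273

273


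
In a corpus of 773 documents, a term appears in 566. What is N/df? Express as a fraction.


IDF ratio = N / df
= 773 / 566
= 773/566

773/566


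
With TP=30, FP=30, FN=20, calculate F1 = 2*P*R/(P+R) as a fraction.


F1 = 2 * P * R / (P + R)
P = TP/(TP+FP) = 30/60 = 1/2
R = TP/(TP+FN) = 30/50 = 3/5
2 * P * R = 2 * 1/2 * 3/5 = 3/5
P + R = 1/2 + 3/5 = 11/10
F1 = 3/5 / 11/10 = 6/11

6/11


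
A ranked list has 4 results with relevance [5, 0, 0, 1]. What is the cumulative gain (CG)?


Cumulative Gain = sum of relevance scores
Position 1: rel=5, running sum=5
Position 2: rel=0, running sum=5
Position 3: rel=0, running sum=5
Position 4: rel=1, running sum=6
CG = 6

6


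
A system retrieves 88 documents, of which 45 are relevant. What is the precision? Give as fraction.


Precision = relevant_retrieved / total_retrieved
= 45 / 88
= 45 / (45 + 43)
= 45/88

45/88


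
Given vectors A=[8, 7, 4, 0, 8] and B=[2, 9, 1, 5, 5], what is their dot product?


Dot product = sum of element-wise products
A[0]*B[0] = 8*2 = 16
A[1]*B[1] = 7*9 = 63
A[2]*B[2] = 4*1 = 4
A[3]*B[3] = 0*5 = 0
A[4]*B[4] = 8*5 = 40
Sum = 16 + 63 + 4 + 0 + 40 = 123

123


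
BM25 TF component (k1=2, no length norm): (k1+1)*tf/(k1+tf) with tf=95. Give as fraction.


BM25 TF component = (k1+1)*tf / (k1+tf)
k1 = 2, tf = 95
Numerator = (2+1)*95 = 285
Denominator = 2 + 95 = 97
= 285/97 = 285/97

285/97


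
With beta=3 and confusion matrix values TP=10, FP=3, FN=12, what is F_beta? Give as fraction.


P = TP/(TP+FP) = 10/13 = 10/13
R = TP/(TP+FN) = 10/22 = 5/11
beta^2 = 3^2 = 9
(1 + beta^2) = 10
Numerator = (1+beta^2)*P*R = 500/143
Denominator = beta^2*P + R = 90/13 + 5/11 = 1055/143
F_beta = 100/211

100/211


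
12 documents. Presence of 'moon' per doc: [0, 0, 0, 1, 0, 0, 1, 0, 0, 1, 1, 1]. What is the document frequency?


Checking each document for 'moon':
Doc 1: absent
Doc 2: absent
Doc 3: absent
Doc 4: present
Doc 5: absent
Doc 6: absent
Doc 7: present
Doc 8: absent
Doc 9: absent
Doc 10: present
Doc 11: present
Doc 12: present
df = sum of presences = 0 + 0 + 0 + 1 + 0 + 0 + 1 + 0 + 0 + 1 + 1 + 1 = 5

5


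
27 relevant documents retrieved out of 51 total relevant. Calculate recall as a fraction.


Recall = retrieved_relevant / total_relevant
= 27 / 51
= 27 / (27 + 24)
= 9/17

9/17


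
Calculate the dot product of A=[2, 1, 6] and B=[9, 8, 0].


Dot product = sum of element-wise products
A[0]*B[0] = 2*9 = 18
A[1]*B[1] = 1*8 = 8
A[2]*B[2] = 6*0 = 0
Sum = 18 + 8 + 0 = 26

26


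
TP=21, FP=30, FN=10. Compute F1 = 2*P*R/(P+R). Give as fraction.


F1 = 2 * P * R / (P + R)
P = TP/(TP+FP) = 21/51 = 7/17
R = TP/(TP+FN) = 21/31 = 21/31
2 * P * R = 2 * 7/17 * 21/31 = 294/527
P + R = 7/17 + 21/31 = 574/527
F1 = 294/527 / 574/527 = 21/41

21/41


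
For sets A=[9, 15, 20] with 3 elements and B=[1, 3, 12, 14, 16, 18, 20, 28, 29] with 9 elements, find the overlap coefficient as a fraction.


A intersect B = [20]
|A intersect B| = 1
min(|A|, |B|) = min(3, 9) = 3
Overlap = 1 / 3 = 1/3

1/3


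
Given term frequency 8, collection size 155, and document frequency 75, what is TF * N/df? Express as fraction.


TF * (N/df)
= 8 * (155/75)
= 8 * 31/15
= 248/15

248/15


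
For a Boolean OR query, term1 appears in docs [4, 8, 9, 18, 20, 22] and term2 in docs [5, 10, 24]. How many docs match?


Boolean OR: find union of posting lists
term1 docs: [4, 8, 9, 18, 20, 22]
term2 docs: [5, 10, 24]
Union: [4, 5, 8, 9, 10, 18, 20, 22, 24]
|union| = 9

9


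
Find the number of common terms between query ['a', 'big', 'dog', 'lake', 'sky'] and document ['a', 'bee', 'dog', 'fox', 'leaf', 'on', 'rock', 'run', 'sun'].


Query terms: ['a', 'big', 'dog', 'lake', 'sky']
Document terms: ['a', 'bee', 'dog', 'fox', 'leaf', 'on', 'rock', 'run', 'sun']
Common terms: ['a', 'dog']
Overlap count = 2

2


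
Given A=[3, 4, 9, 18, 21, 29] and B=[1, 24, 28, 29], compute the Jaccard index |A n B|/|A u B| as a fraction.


A intersect B = [29]
|A intersect B| = 1
A union B = [1, 3, 4, 9, 18, 21, 24, 28, 29]
|A union B| = 9
Jaccard = 1/9 = 1/9

1/9


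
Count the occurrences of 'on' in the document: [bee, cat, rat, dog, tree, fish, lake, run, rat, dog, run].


Document has 11 words
Scanning for 'on':
Term not found in document
Count = 0

0


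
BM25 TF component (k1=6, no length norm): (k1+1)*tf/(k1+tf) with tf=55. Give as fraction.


BM25 TF component = (k1+1)*tf / (k1+tf)
k1 = 6, tf = 55
Numerator = (6+1)*55 = 385
Denominator = 6 + 55 = 61
= 385/61 = 385/61

385/61


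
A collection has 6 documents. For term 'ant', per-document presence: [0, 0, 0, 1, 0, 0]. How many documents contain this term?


Checking each document for 'ant':
Doc 1: absent
Doc 2: absent
Doc 3: absent
Doc 4: present
Doc 5: absent
Doc 6: absent
df = sum of presences = 0 + 0 + 0 + 1 + 0 + 0 = 1

1


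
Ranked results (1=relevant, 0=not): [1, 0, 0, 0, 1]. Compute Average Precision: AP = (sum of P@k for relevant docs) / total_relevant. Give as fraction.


Computing P@k for each relevant position:
Position 1: relevant, P@1 = 1/1 = 1
Position 2: not relevant
Position 3: not relevant
Position 4: not relevant
Position 5: relevant, P@5 = 2/5 = 2/5
Sum of P@k = 1 + 2/5 = 7/5
AP = 7/5 / 2 = 7/10

7/10


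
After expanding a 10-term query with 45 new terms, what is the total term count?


Original terms: 10
Expansion terms: 45
Total = 10 + 45 = 55

55


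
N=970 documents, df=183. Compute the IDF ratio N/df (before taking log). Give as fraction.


IDF ratio = N / df
= 970 / 183
= 970/183

970/183


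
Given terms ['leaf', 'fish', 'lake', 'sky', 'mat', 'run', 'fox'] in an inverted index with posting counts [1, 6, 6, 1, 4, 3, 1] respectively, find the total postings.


Summing posting list sizes:
'leaf': 1 postings
'fish': 6 postings
'lake': 6 postings
'sky': 1 postings
'mat': 4 postings
'run': 3 postings
'fox': 1 postings
Total = 1 + 6 + 6 + 1 + 4 + 3 + 1 = 22

22


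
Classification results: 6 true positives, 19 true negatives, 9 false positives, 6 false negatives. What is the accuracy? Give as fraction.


Accuracy = (TP + TN) / (TP + TN + FP + FN)
TP + TN = 6 + 19 = 25
Total = 6 + 19 + 9 + 6 = 40
Accuracy = 25 / 40 = 5/8

5/8


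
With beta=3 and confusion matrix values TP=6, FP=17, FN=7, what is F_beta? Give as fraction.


P = TP/(TP+FP) = 6/23 = 6/23
R = TP/(TP+FN) = 6/13 = 6/13
beta^2 = 3^2 = 9
(1 + beta^2) = 10
Numerator = (1+beta^2)*P*R = 360/299
Denominator = beta^2*P + R = 54/23 + 6/13 = 840/299
F_beta = 3/7

3/7


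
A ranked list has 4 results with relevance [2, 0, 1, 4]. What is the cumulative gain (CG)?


Cumulative Gain = sum of relevance scores
Position 1: rel=2, running sum=2
Position 2: rel=0, running sum=2
Position 3: rel=1, running sum=3
Position 4: rel=4, running sum=7
CG = 7

7


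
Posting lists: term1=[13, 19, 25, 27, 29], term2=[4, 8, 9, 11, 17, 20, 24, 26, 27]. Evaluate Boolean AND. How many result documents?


Boolean AND: find intersection of posting lists
term1 docs: [13, 19, 25, 27, 29]
term2 docs: [4, 8, 9, 11, 17, 20, 24, 26, 27]
Intersection: [27]
|intersection| = 1

1


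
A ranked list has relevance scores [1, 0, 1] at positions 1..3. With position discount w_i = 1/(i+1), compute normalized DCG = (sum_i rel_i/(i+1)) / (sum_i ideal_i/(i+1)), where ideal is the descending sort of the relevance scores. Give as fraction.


Position discount weights w_i = 1/(i+1) for i=1..3:
Weights = [1/2, 1/3, 1/4]
Actual relevance: [1, 0, 1]
DCG = 1/2 + 0/3 + 1/4 = 3/4
Ideal relevance (sorted desc): [1, 1, 0]
Ideal DCG = 1/2 + 1/3 + 0/4 = 5/6
nDCG = DCG / ideal_DCG = 3/4 / 5/6 = 9/10

9/10


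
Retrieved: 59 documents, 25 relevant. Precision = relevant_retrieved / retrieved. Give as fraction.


Precision = relevant_retrieved / total_retrieved
= 25 / 59
= 25 / (25 + 34)
= 25/59

25/59


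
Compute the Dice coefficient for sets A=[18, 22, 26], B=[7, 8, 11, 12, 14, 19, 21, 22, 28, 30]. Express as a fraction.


A intersect B = [22]
|A intersect B| = 1
|A| = 3, |B| = 10
Dice = 2*1 / (3+10)
= 2 / 13 = 2/13

2/13


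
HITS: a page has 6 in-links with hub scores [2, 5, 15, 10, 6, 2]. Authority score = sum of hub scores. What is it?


Authority = sum of hub scores of in-linkers
In-link 1: hub score = 2
In-link 2: hub score = 5
In-link 3: hub score = 15
In-link 4: hub score = 10
In-link 5: hub score = 6
In-link 6: hub score = 2
Authority = 2 + 5 + 15 + 10 + 6 + 2 = 40

40


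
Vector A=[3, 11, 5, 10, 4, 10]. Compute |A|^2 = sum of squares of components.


|A|^2 = sum of squared components
A[0]^2 = 3^2 = 9
A[1]^2 = 11^2 = 121
A[2]^2 = 5^2 = 25
A[3]^2 = 10^2 = 100
A[4]^2 = 4^2 = 16
A[5]^2 = 10^2 = 100
Sum = 9 + 121 + 25 + 100 + 16 + 100 = 371

371


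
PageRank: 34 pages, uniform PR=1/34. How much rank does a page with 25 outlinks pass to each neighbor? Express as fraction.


Initial PR = 1/34 = 1/34
Outlinks = 25
Contribution per link = PR / outlinks
= 1/34 / 25
= 1/850

1/850


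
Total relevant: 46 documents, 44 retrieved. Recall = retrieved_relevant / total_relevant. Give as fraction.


Recall = retrieved_relevant / total_relevant
= 44 / 46
= 44 / (44 + 2)
= 22/23

22/23


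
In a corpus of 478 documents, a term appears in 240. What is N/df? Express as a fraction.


IDF ratio = N / df
= 478 / 240
= 239/120

239/120


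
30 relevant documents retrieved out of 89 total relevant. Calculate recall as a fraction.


Recall = retrieved_relevant / total_relevant
= 30 / 89
= 30 / (30 + 59)
= 30/89

30/89


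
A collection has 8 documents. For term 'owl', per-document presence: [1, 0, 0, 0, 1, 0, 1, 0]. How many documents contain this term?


Checking each document for 'owl':
Doc 1: present
Doc 2: absent
Doc 3: absent
Doc 4: absent
Doc 5: present
Doc 6: absent
Doc 7: present
Doc 8: absent
df = sum of presences = 1 + 0 + 0 + 0 + 1 + 0 + 1 + 0 = 3

3


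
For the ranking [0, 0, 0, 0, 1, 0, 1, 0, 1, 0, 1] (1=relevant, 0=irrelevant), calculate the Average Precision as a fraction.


Computing P@k for each relevant position:
Position 1: not relevant
Position 2: not relevant
Position 3: not relevant
Position 4: not relevant
Position 5: relevant, P@5 = 1/5 = 1/5
Position 6: not relevant
Position 7: relevant, P@7 = 2/7 = 2/7
Position 8: not relevant
Position 9: relevant, P@9 = 3/9 = 1/3
Position 10: not relevant
Position 11: relevant, P@11 = 4/11 = 4/11
Sum of P@k = 1/5 + 2/7 + 1/3 + 4/11 = 1366/1155
AP = 1366/1155 / 4 = 683/2310

683/2310


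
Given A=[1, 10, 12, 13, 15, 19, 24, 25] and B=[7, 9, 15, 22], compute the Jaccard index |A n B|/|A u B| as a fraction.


A intersect B = [15]
|A intersect B| = 1
A union B = [1, 7, 9, 10, 12, 13, 15, 19, 22, 24, 25]
|A union B| = 11
Jaccard = 1/11 = 1/11

1/11


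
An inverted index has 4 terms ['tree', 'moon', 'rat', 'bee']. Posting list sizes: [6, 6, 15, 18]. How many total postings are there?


Summing posting list sizes:
'tree': 6 postings
'moon': 6 postings
'rat': 15 postings
'bee': 18 postings
Total = 6 + 6 + 15 + 18 = 45

45


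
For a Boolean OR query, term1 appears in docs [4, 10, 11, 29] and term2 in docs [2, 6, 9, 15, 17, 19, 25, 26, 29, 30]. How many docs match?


Boolean OR: find union of posting lists
term1 docs: [4, 10, 11, 29]
term2 docs: [2, 6, 9, 15, 17, 19, 25, 26, 29, 30]
Union: [2, 4, 6, 9, 10, 11, 15, 17, 19, 25, 26, 29, 30]
|union| = 13

13


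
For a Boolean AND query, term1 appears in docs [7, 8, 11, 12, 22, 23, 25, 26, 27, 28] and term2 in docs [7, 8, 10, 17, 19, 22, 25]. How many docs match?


Boolean AND: find intersection of posting lists
term1 docs: [7, 8, 11, 12, 22, 23, 25, 26, 27, 28]
term2 docs: [7, 8, 10, 17, 19, 22, 25]
Intersection: [7, 8, 22, 25]
|intersection| = 4

4


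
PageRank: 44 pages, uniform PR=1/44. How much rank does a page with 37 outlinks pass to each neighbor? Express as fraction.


Initial PR = 1/44 = 1/44
Outlinks = 37
Contribution per link = PR / outlinks
= 1/44 / 37
= 1/1628

1/1628


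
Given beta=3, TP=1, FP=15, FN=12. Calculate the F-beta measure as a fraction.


P = TP/(TP+FP) = 1/16 = 1/16
R = TP/(TP+FN) = 1/13 = 1/13
beta^2 = 3^2 = 9
(1 + beta^2) = 10
Numerator = (1+beta^2)*P*R = 5/104
Denominator = beta^2*P + R = 9/16 + 1/13 = 133/208
F_beta = 10/133

10/133


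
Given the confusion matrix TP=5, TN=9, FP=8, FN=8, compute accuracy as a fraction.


Accuracy = (TP + TN) / (TP + TN + FP + FN)
TP + TN = 5 + 9 = 14
Total = 5 + 9 + 8 + 8 = 30
Accuracy = 14 / 30 = 7/15

7/15


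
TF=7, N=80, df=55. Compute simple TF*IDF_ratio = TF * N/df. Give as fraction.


TF * (N/df)
= 7 * (80/55)
= 7 * 16/11
= 112/11

112/11


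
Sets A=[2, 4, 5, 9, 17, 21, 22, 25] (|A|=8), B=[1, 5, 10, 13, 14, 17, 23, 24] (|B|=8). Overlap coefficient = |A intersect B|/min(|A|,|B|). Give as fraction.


A intersect B = [5, 17]
|A intersect B| = 2
min(|A|, |B|) = min(8, 8) = 8
Overlap = 2 / 8 = 1/4

1/4


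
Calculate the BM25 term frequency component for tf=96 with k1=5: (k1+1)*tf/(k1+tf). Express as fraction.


BM25 TF component = (k1+1)*tf / (k1+tf)
k1 = 5, tf = 96
Numerator = (5+1)*96 = 576
Denominator = 5 + 96 = 101
= 576/101 = 576/101

576/101


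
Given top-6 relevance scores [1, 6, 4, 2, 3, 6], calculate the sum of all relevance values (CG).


Cumulative Gain = sum of relevance scores
Position 1: rel=1, running sum=1
Position 2: rel=6, running sum=7
Position 3: rel=4, running sum=11
Position 4: rel=2, running sum=13
Position 5: rel=3, running sum=16
Position 6: rel=6, running sum=22
CG = 22

22


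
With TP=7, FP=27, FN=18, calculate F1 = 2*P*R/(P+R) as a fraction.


F1 = 2 * P * R / (P + R)
P = TP/(TP+FP) = 7/34 = 7/34
R = TP/(TP+FN) = 7/25 = 7/25
2 * P * R = 2 * 7/34 * 7/25 = 49/425
P + R = 7/34 + 7/25 = 413/850
F1 = 49/425 / 413/850 = 14/59

14/59


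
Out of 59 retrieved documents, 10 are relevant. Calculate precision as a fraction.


Precision = relevant_retrieved / total_retrieved
= 10 / 59
= 10 / (10 + 49)
= 10/59

10/59


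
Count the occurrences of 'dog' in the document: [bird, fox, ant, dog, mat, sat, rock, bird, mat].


Document has 9 words
Scanning for 'dog':
Found at positions: [3]
Count = 1

1


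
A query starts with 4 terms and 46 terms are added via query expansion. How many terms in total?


Original terms: 4
Expansion terms: 46
Total = 4 + 46 = 50

50


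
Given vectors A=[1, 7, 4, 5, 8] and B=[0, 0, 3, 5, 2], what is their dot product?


Dot product = sum of element-wise products
A[0]*B[0] = 1*0 = 0
A[1]*B[1] = 7*0 = 0
A[2]*B[2] = 4*3 = 12
A[3]*B[3] = 5*5 = 25
A[4]*B[4] = 8*2 = 16
Sum = 0 + 0 + 12 + 25 + 16 = 53

53


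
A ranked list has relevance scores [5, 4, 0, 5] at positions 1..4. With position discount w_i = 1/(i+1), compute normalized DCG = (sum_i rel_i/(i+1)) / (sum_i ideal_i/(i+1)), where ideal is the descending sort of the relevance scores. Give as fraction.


Position discount weights w_i = 1/(i+1) for i=1..4:
Weights = [1/2, 1/3, 1/4, 1/5]
Actual relevance: [5, 4, 0, 5]
DCG = 5/2 + 4/3 + 0/4 + 5/5 = 29/6
Ideal relevance (sorted desc): [5, 5, 4, 0]
Ideal DCG = 5/2 + 5/3 + 4/4 + 0/5 = 31/6
nDCG = DCG / ideal_DCG = 29/6 / 31/6 = 29/31

29/31


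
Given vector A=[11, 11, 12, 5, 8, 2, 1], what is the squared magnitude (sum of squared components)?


|A|^2 = sum of squared components
A[0]^2 = 11^2 = 121
A[1]^2 = 11^2 = 121
A[2]^2 = 12^2 = 144
A[3]^2 = 5^2 = 25
A[4]^2 = 8^2 = 64
A[5]^2 = 2^2 = 4
A[6]^2 = 1^2 = 1
Sum = 121 + 121 + 144 + 25 + 64 + 4 + 1 = 480

480


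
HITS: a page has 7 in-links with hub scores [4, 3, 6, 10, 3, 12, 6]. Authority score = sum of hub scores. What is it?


Authority = sum of hub scores of in-linkers
In-link 1: hub score = 4
In-link 2: hub score = 3
In-link 3: hub score = 6
In-link 4: hub score = 10
In-link 5: hub score = 3
In-link 6: hub score = 12
In-link 7: hub score = 6
Authority = 4 + 3 + 6 + 10 + 3 + 12 + 6 = 44

44


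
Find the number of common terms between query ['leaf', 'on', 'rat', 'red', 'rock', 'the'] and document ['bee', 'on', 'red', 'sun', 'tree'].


Query terms: ['leaf', 'on', 'rat', 'red', 'rock', 'the']
Document terms: ['bee', 'on', 'red', 'sun', 'tree']
Common terms: ['on', 'red']
Overlap count = 2

2


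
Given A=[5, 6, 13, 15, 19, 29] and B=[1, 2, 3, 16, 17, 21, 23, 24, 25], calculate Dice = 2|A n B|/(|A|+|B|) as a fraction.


A intersect B = []
|A intersect B| = 0
|A| = 6, |B| = 9
Dice = 2*0 / (6+9)
= 0 / 15 = 0

0


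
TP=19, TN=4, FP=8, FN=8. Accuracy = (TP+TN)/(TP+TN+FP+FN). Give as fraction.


Accuracy = (TP + TN) / (TP + TN + FP + FN)
TP + TN = 19 + 4 = 23
Total = 19 + 4 + 8 + 8 = 39
Accuracy = 23 / 39 = 23/39

23/39


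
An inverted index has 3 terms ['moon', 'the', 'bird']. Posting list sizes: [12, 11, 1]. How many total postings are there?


Summing posting list sizes:
'moon': 12 postings
'the': 11 postings
'bird': 1 postings
Total = 12 + 11 + 1 = 24

24


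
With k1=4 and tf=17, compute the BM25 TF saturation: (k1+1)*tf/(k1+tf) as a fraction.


BM25 TF component = (k1+1)*tf / (k1+tf)
k1 = 4, tf = 17
Numerator = (4+1)*17 = 85
Denominator = 4 + 17 = 21
= 85/21 = 85/21

85/21


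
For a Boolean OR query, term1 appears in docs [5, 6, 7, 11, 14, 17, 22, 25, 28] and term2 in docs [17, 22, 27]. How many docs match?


Boolean OR: find union of posting lists
term1 docs: [5, 6, 7, 11, 14, 17, 22, 25, 28]
term2 docs: [17, 22, 27]
Union: [5, 6, 7, 11, 14, 17, 22, 25, 27, 28]
|union| = 10

10


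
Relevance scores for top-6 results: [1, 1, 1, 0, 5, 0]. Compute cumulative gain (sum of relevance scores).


Cumulative Gain = sum of relevance scores
Position 1: rel=1, running sum=1
Position 2: rel=1, running sum=2
Position 3: rel=1, running sum=3
Position 4: rel=0, running sum=3
Position 5: rel=5, running sum=8
Position 6: rel=0, running sum=8
CG = 8

8


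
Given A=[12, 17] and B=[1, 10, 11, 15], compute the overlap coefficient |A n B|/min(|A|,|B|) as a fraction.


A intersect B = []
|A intersect B| = 0
min(|A|, |B|) = min(2, 4) = 2
Overlap = 0 / 2 = 0

0


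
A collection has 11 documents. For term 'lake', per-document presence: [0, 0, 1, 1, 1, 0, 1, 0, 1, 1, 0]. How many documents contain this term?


Checking each document for 'lake':
Doc 1: absent
Doc 2: absent
Doc 3: present
Doc 4: present
Doc 5: present
Doc 6: absent
Doc 7: present
Doc 8: absent
Doc 9: present
Doc 10: present
Doc 11: absent
df = sum of presences = 0 + 0 + 1 + 1 + 1 + 0 + 1 + 0 + 1 + 1 + 0 = 6

6


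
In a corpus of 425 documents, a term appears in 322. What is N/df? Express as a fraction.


IDF ratio = N / df
= 425 / 322
= 425/322

425/322


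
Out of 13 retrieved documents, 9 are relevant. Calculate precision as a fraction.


Precision = relevant_retrieved / total_retrieved
= 9 / 13
= 9 / (9 + 4)
= 9/13

9/13


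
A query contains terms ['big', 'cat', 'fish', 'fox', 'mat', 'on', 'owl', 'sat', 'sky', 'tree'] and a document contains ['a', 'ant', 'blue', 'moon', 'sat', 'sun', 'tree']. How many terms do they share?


Query terms: ['big', 'cat', 'fish', 'fox', 'mat', 'on', 'owl', 'sat', 'sky', 'tree']
Document terms: ['a', 'ant', 'blue', 'moon', 'sat', 'sun', 'tree']
Common terms: ['sat', 'tree']
Overlap count = 2

2


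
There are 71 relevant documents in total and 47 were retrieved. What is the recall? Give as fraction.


Recall = retrieved_relevant / total_relevant
= 47 / 71
= 47 / (47 + 24)
= 47/71

47/71


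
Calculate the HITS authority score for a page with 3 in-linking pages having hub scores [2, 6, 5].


Authority = sum of hub scores of in-linkers
In-link 1: hub score = 2
In-link 2: hub score = 6
In-link 3: hub score = 5
Authority = 2 + 6 + 5 = 13

13


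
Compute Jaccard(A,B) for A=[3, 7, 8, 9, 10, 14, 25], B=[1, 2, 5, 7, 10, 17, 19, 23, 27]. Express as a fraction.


A intersect B = [7, 10]
|A intersect B| = 2
A union B = [1, 2, 3, 5, 7, 8, 9, 10, 14, 17, 19, 23, 25, 27]
|A union B| = 14
Jaccard = 2/14 = 1/7

1/7


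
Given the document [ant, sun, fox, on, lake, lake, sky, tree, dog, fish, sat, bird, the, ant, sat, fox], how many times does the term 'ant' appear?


Document has 16 words
Scanning for 'ant':
Found at positions: [0, 13]
Count = 2

2


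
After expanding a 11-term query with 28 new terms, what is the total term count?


Original terms: 11
Expansion terms: 28
Total = 11 + 28 = 39

39


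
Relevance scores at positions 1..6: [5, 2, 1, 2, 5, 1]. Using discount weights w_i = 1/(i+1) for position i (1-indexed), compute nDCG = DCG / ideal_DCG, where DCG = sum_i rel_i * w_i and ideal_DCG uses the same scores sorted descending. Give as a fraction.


Position discount weights w_i = 1/(i+1) for i=1..6:
Weights = [1/2, 1/3, 1/4, 1/5, 1/6, 1/7]
Actual relevance: [5, 2, 1, 2, 5, 1]
DCG = 5/2 + 2/3 + 1/4 + 2/5 + 5/6 + 1/7 = 671/140
Ideal relevance (sorted desc): [5, 5, 2, 2, 1, 1]
Ideal DCG = 5/2 + 5/3 + 2/4 + 2/5 + 1/6 + 1/7 = 1129/210
nDCG = DCG / ideal_DCG = 671/140 / 1129/210 = 2013/2258

2013/2258


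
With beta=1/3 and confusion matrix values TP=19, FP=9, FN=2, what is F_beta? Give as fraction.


P = TP/(TP+FP) = 19/28 = 19/28
R = TP/(TP+FN) = 19/21 = 19/21
beta^2 = 1/3^2 = 1/9
(1 + beta^2) = 10/9
Numerator = (1+beta^2)*P*R = 1805/2646
Denominator = beta^2*P + R = 19/252 + 19/21 = 247/252
F_beta = 190/273

190/273


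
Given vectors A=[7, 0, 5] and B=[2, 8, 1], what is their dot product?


Dot product = sum of element-wise products
A[0]*B[0] = 7*2 = 14
A[1]*B[1] = 0*8 = 0
A[2]*B[2] = 5*1 = 5
Sum = 14 + 0 + 5 = 19

19


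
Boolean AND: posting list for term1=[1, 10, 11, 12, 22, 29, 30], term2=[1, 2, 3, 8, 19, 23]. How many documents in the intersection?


Boolean AND: find intersection of posting lists
term1 docs: [1, 10, 11, 12, 22, 29, 30]
term2 docs: [1, 2, 3, 8, 19, 23]
Intersection: [1]
|intersection| = 1

1


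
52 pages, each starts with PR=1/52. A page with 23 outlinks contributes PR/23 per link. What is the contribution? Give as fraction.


Initial PR = 1/52 = 1/52
Outlinks = 23
Contribution per link = PR / outlinks
= 1/52 / 23
= 1/1196

1/1196


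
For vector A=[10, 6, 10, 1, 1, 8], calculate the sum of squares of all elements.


|A|^2 = sum of squared components
A[0]^2 = 10^2 = 100
A[1]^2 = 6^2 = 36
A[2]^2 = 10^2 = 100
A[3]^2 = 1^2 = 1
A[4]^2 = 1^2 = 1
A[5]^2 = 8^2 = 64
Sum = 100 + 36 + 100 + 1 + 1 + 64 = 302

302


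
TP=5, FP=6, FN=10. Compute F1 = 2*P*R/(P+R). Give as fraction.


F1 = 2 * P * R / (P + R)
P = TP/(TP+FP) = 5/11 = 5/11
R = TP/(TP+FN) = 5/15 = 1/3
2 * P * R = 2 * 5/11 * 1/3 = 10/33
P + R = 5/11 + 1/3 = 26/33
F1 = 10/33 / 26/33 = 5/13

5/13


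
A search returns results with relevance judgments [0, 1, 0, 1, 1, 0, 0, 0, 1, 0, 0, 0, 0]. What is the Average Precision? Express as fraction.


Computing P@k for each relevant position:
Position 1: not relevant
Position 2: relevant, P@2 = 1/2 = 1/2
Position 3: not relevant
Position 4: relevant, P@4 = 2/4 = 1/2
Position 5: relevant, P@5 = 3/5 = 3/5
Position 6: not relevant
Position 7: not relevant
Position 8: not relevant
Position 9: relevant, P@9 = 4/9 = 4/9
Position 10: not relevant
Position 11: not relevant
Position 12: not relevant
Position 13: not relevant
Sum of P@k = 1/2 + 1/2 + 3/5 + 4/9 = 92/45
AP = 92/45 / 4 = 23/45

23/45


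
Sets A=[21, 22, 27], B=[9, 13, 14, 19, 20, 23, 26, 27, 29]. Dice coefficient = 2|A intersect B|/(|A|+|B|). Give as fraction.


A intersect B = [27]
|A intersect B| = 1
|A| = 3, |B| = 9
Dice = 2*1 / (3+9)
= 2 / 12 = 1/6

1/6


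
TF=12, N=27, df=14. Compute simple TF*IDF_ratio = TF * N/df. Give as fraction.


TF * (N/df)
= 12 * (27/14)
= 12 * 27/14
= 162/7

162/7


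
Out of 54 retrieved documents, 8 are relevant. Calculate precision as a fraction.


Precision = relevant_retrieved / total_retrieved
= 8 / 54
= 8 / (8 + 46)
= 4/27

4/27


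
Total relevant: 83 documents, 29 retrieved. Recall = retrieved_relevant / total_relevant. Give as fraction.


Recall = retrieved_relevant / total_relevant
= 29 / 83
= 29 / (29 + 54)
= 29/83

29/83


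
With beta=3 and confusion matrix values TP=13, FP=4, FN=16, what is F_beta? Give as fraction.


P = TP/(TP+FP) = 13/17 = 13/17
R = TP/(TP+FN) = 13/29 = 13/29
beta^2 = 3^2 = 9
(1 + beta^2) = 10
Numerator = (1+beta^2)*P*R = 1690/493
Denominator = beta^2*P + R = 117/17 + 13/29 = 3614/493
F_beta = 65/139

65/139


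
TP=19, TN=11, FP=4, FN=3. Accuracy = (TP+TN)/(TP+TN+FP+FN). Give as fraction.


Accuracy = (TP + TN) / (TP + TN + FP + FN)
TP + TN = 19 + 11 = 30
Total = 19 + 11 + 4 + 3 = 37
Accuracy = 30 / 37 = 30/37

30/37


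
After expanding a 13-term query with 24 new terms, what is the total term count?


Original terms: 13
Expansion terms: 24
Total = 13 + 24 = 37

37


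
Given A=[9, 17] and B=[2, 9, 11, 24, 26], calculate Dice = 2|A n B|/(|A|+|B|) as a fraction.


A intersect B = [9]
|A intersect B| = 1
|A| = 2, |B| = 5
Dice = 2*1 / (2+5)
= 2 / 7 = 2/7

2/7


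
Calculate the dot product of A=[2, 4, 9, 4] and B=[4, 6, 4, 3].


Dot product = sum of element-wise products
A[0]*B[0] = 2*4 = 8
A[1]*B[1] = 4*6 = 24
A[2]*B[2] = 9*4 = 36
A[3]*B[3] = 4*3 = 12
Sum = 8 + 24 + 36 + 12 = 80

80


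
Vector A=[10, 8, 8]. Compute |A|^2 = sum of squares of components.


|A|^2 = sum of squared components
A[0]^2 = 10^2 = 100
A[1]^2 = 8^2 = 64
A[2]^2 = 8^2 = 64
Sum = 100 + 64 + 64 = 228

228


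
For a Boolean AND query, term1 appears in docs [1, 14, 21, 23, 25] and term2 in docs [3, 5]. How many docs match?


Boolean AND: find intersection of posting lists
term1 docs: [1, 14, 21, 23, 25]
term2 docs: [3, 5]
Intersection: []
|intersection| = 0

0


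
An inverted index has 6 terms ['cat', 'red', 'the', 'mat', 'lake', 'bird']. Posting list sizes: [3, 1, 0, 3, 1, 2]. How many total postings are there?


Summing posting list sizes:
'cat': 3 postings
'red': 1 postings
'the': 0 postings
'mat': 3 postings
'lake': 1 postings
'bird': 2 postings
Total = 3 + 1 + 0 + 3 + 1 + 2 = 10

10


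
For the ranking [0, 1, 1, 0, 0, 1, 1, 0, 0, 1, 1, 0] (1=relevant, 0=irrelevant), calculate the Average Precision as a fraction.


Computing P@k for each relevant position:
Position 1: not relevant
Position 2: relevant, P@2 = 1/2 = 1/2
Position 3: relevant, P@3 = 2/3 = 2/3
Position 4: not relevant
Position 5: not relevant
Position 6: relevant, P@6 = 3/6 = 1/2
Position 7: relevant, P@7 = 4/7 = 4/7
Position 8: not relevant
Position 9: not relevant
Position 10: relevant, P@10 = 5/10 = 1/2
Position 11: relevant, P@11 = 6/11 = 6/11
Position 12: not relevant
Sum of P@k = 1/2 + 2/3 + 1/2 + 4/7 + 1/2 + 6/11 = 1517/462
AP = 1517/462 / 6 = 1517/2772

1517/2772


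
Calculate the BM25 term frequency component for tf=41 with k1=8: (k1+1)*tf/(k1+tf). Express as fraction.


BM25 TF component = (k1+1)*tf / (k1+tf)
k1 = 8, tf = 41
Numerator = (8+1)*41 = 369
Denominator = 8 + 41 = 49
= 369/49 = 369/49

369/49


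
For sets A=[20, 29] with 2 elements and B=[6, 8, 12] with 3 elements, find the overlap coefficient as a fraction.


A intersect B = []
|A intersect B| = 0
min(|A|, |B|) = min(2, 3) = 2
Overlap = 0 / 2 = 0

0


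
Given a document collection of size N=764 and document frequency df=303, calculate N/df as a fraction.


IDF ratio = N / df
= 764 / 303
= 764/303

764/303


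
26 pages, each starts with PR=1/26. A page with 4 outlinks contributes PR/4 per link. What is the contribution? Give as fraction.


Initial PR = 1/26 = 1/26
Outlinks = 4
Contribution per link = PR / outlinks
= 1/26 / 4
= 1/104

1/104


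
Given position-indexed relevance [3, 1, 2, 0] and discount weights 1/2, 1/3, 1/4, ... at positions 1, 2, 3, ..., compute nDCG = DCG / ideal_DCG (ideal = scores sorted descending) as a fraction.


Position discount weights w_i = 1/(i+1) for i=1..4:
Weights = [1/2, 1/3, 1/4, 1/5]
Actual relevance: [3, 1, 2, 0]
DCG = 3/2 + 1/3 + 2/4 + 0/5 = 7/3
Ideal relevance (sorted desc): [3, 2, 1, 0]
Ideal DCG = 3/2 + 2/3 + 1/4 + 0/5 = 29/12
nDCG = DCG / ideal_DCG = 7/3 / 29/12 = 28/29

28/29


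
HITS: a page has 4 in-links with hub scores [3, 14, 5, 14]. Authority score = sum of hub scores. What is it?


Authority = sum of hub scores of in-linkers
In-link 1: hub score = 3
In-link 2: hub score = 14
In-link 3: hub score = 5
In-link 4: hub score = 14
Authority = 3 + 14 + 5 + 14 = 36

36


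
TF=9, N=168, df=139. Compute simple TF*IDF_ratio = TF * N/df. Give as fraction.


TF * (N/df)
= 9 * (168/139)
= 9 * 168/139
= 1512/139

1512/139


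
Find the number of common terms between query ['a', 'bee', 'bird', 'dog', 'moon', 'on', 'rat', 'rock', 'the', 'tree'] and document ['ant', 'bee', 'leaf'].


Query terms: ['a', 'bee', 'bird', 'dog', 'moon', 'on', 'rat', 'rock', 'the', 'tree']
Document terms: ['ant', 'bee', 'leaf']
Common terms: ['bee']
Overlap count = 1

1


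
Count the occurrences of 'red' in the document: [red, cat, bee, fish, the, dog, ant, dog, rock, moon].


Document has 10 words
Scanning for 'red':
Found at positions: [0]
Count = 1

1


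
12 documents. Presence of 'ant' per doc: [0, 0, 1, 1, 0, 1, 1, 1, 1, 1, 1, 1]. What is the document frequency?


Checking each document for 'ant':
Doc 1: absent
Doc 2: absent
Doc 3: present
Doc 4: present
Doc 5: absent
Doc 6: present
Doc 7: present
Doc 8: present
Doc 9: present
Doc 10: present
Doc 11: present
Doc 12: present
df = sum of presences = 0 + 0 + 1 + 1 + 0 + 1 + 1 + 1 + 1 + 1 + 1 + 1 = 9

9


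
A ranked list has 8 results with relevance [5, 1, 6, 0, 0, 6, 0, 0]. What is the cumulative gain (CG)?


Cumulative Gain = sum of relevance scores
Position 1: rel=5, running sum=5
Position 2: rel=1, running sum=6
Position 3: rel=6, running sum=12
Position 4: rel=0, running sum=12
Position 5: rel=0, running sum=12
Position 6: rel=6, running sum=18
Position 7: rel=0, running sum=18
Position 8: rel=0, running sum=18
CG = 18

18


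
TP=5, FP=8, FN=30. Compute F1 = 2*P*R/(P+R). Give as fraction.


F1 = 2 * P * R / (P + R)
P = TP/(TP+FP) = 5/13 = 5/13
R = TP/(TP+FN) = 5/35 = 1/7
2 * P * R = 2 * 5/13 * 1/7 = 10/91
P + R = 5/13 + 1/7 = 48/91
F1 = 10/91 / 48/91 = 5/24

5/24
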